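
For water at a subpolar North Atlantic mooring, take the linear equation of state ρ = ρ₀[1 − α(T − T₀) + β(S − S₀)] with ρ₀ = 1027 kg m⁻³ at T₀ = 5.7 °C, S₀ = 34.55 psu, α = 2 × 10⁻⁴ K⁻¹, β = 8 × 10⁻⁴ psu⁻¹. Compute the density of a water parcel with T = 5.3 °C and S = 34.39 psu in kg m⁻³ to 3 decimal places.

T − T₀ = -0.4 K, S − S₀ = -0.16 psu.
Bracket = 1 − α·(-0.4) + β·(-0.16) = 1 + (-4.80 × 10⁻⁵) = 0.9999520.
ρ = 1027 × 0.9999520 = 1026.951 kg m⁻³.

1026.951 kg m⁻³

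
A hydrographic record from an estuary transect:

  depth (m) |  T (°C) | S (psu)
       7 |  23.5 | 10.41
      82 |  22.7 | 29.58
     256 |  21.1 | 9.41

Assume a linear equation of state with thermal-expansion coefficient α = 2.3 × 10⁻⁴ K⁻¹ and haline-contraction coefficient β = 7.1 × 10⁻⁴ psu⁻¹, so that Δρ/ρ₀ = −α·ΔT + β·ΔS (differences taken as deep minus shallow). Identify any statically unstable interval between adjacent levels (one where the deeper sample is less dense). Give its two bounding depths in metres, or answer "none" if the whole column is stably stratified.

Evaluate Δρ/ρ₀ = −αΔT + βΔS across each adjacent pair:
  7–82 m: −αΔT+βΔS = −(2.3 × 10⁻⁴)(-0.8)+(7.1 × 10⁻⁴)(+19.17) = 0.014 → stable
  82–256 m: −αΔT+βΔS = −(2.3 × 10⁻⁴)(-1.6)+(7.1 × 10⁻⁴)(-20.17) = -0.014 → UNSTABLE
The 82–256 m interval has Δρ < 0: lighter water underlies denser water.

82–256 m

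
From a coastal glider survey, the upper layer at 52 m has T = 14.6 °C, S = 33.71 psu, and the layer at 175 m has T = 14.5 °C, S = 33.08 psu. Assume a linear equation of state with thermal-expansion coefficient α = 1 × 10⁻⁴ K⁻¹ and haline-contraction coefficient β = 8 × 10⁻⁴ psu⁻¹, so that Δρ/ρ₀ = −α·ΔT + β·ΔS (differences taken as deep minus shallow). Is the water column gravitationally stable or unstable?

ΔT = 14.5 − 14.6 = -0.1 K and ΔS = 33.08 − 33.71 = -0.63 psu (deep − shallow).
−αΔT = 1.00 × 10⁻⁵; βΔS = -5.04 × 10⁻⁴; sum Δρ/ρ₀ = -4.94 × 10⁻⁴.
Δρ/ρ₀ < 0, so Δρ < 0: deeper water is lighter → statically unstable; the column would overturn.

unstable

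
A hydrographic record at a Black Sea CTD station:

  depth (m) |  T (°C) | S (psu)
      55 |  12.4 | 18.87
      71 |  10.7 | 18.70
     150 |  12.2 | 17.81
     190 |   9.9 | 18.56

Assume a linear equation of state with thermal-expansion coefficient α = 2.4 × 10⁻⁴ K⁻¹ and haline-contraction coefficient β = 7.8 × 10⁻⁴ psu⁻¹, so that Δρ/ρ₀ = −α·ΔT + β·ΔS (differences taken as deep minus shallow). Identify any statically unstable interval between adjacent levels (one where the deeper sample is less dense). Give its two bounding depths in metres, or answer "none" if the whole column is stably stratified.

71–150 m

Evaluate Δρ/ρ₀ = −αΔT + βΔS across each adjacent pair:
  55–71 m: −αΔT+βΔS = −(2.4 × 10⁻⁴)(-1.7)+(7.8 × 10⁻⁴)(-0.17) = 2.8 × 10⁻⁴ → stable
  71–150 m: −αΔT+βΔS = −(2.4 × 10⁻⁴)(+1.5)+(7.8 × 10⁻⁴)(-0.89) = -1.1 × 10⁻³ → UNSTABLE
  150–190 m: −αΔT+βΔS = −(2.4 × 10⁻⁴)(-2.3)+(7.8 × 10⁻⁴)(+0.75) = 1.1 × 10⁻³ → stable
The 71–150 m interval has Δρ < 0: lighter water underlies denser water.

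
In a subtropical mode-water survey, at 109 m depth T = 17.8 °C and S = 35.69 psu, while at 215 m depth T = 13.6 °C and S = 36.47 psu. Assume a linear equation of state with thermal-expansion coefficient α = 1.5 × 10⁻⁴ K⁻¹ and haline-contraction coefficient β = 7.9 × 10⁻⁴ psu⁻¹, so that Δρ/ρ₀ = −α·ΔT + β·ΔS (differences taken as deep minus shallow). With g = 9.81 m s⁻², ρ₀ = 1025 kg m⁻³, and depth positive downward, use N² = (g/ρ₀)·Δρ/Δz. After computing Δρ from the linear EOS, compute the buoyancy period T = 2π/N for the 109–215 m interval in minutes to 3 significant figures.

ΔT = -4.2 K, ΔS = +0.78 psu (deep − shallow).
Δρ/ρ₀ = −αΔT + βΔS = 6.30 × 10⁻⁴ + 6.162 × 10⁻⁴ = 1.2462 × 10⁻³, so Δρ ≈ 1.277 kg m⁻³.
N² = (g/ρ₀)·Δρ/Δz = g·(Δρ/ρ₀)/Δz = 9.81 × 1.2462 × 10⁻³ / 106 = 1.1533 × 10⁻⁴ s⁻².
N = √(1.1533 × 10⁻⁴) = 0.010739 rad s⁻¹ → T = 2π/N = 585.08 s = 9.7513 min ≈ 9.75 min.

9.75 min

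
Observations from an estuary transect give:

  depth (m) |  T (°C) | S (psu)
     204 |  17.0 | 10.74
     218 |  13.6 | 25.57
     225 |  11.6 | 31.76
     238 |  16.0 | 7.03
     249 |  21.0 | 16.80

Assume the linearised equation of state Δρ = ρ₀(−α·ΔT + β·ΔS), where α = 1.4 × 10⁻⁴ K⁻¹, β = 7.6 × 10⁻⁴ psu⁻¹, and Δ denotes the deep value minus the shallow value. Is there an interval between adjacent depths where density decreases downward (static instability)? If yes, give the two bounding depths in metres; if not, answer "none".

225–238 m

Evaluate Δρ/ρ₀ = −αΔT + βΔS across each adjacent pair:
  204–218 m: −αΔT+βΔS = −(1.4 × 10⁻⁴)(-3.4)+(7.6 × 10⁻⁴)(+14.83) = 0.012 → stable
  218–225 m: −αΔT+βΔS = −(1.4 × 10⁻⁴)(-2.0)+(7.6 × 10⁻⁴)(+6.19) = 5.0 × 10⁻³ → stable
  225–238 m: −αΔT+βΔS = −(1.4 × 10⁻⁴)(+4.4)+(7.6 × 10⁻⁴)(-24.73) = -0.019 → UNSTABLE
  238–249 m: −αΔT+βΔS = −(1.4 × 10⁻⁴)(+5.0)+(7.6 × 10⁻⁴)(+9.77) = 6.7 × 10⁻³ → stable
The 225–238 m interval has Δρ < 0: lighter water underlies denser water.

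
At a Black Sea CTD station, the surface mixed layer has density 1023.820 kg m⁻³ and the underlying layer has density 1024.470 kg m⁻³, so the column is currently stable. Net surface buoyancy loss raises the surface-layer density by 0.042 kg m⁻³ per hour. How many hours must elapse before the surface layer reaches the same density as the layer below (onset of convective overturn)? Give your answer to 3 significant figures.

Density deficit of the surface layer: 1024.470 − 1023.820 = 0.65 kg m⁻³.
Required change = 0.65 / 0.042 = 15.5 hours.

15.5 hours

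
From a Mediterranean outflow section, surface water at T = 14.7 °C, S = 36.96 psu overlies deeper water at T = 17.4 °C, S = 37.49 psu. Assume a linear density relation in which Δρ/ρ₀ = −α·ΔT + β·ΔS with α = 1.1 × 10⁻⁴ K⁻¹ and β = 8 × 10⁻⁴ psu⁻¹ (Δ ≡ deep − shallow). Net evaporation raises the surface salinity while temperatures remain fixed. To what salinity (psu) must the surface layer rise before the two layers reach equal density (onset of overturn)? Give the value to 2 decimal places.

Neutral buoyancy requires −α(T_deep − T_surf) + β(S_deep − S_surf′) = 0.
S_surf′ = S_deep − (α/β)·ΔT = 37.49 − (1.1 × 10⁻⁴/8 × 10⁻⁴)·(+2.7) = 37.1187 psu.
Increase required: 37.1187 − 36.96 = 0.1587 psu.

37.12 psu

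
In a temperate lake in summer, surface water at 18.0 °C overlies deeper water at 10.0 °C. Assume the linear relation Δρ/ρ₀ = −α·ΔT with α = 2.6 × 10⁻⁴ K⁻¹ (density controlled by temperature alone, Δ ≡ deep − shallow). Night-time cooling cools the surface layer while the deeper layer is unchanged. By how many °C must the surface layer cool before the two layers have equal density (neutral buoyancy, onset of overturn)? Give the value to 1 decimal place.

8.0 °C

With temperature the only control, equal density requires T_surf′ = T_deep.
T_surf′ = 10.0 °C.
Cooling required: 18.0 − 10.0 = 8.0 °C.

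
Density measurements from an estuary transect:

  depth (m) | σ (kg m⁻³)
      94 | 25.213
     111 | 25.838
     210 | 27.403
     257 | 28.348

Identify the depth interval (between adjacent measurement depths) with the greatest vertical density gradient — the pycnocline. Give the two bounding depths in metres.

Compute the density gradient over each adjacent pair:
  94–111 m: Δρ/Δz = 0.625/17 = 0.037 kg m⁻⁴
  111–210 m: Δρ/Δz = 1.565/99 = 0.016 kg m⁻⁴
  210–257 m: Δρ/Δz = 0.945/47 = 0.020 kg m⁻⁴
The largest gradient is in the 94–111 m interval — the pycnocline.

94–111 m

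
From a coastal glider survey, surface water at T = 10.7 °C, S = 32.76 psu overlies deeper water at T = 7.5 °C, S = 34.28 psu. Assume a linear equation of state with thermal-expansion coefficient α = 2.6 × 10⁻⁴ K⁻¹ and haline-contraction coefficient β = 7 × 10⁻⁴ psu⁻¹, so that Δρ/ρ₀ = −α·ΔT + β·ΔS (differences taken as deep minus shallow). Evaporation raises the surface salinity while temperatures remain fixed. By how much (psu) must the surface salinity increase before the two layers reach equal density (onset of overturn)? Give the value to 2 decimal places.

Neutral buoyancy requires −α(T_deep − T_surf) + β(S_deep − S_surf′) = 0.
S_surf′ = S_deep − (α/β)·ΔT = 34.28 − (2.6 × 10⁻⁴/7 × 10⁻⁴)·(-3.2) = 35.4686 psu.
Increase required: 35.4686 − 32.76 = 2.7086 psu.

2.71 psu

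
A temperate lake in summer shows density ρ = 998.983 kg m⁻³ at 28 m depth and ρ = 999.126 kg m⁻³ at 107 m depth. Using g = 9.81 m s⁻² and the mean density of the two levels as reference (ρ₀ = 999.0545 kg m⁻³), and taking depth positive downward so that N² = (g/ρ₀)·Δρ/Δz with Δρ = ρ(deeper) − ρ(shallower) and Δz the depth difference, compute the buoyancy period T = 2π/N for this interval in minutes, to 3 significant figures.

24.8 min

Δρ = 999.126 − 998.983 = 0.143 kg m⁻³ over Δz = 107 − 28 = 79 m.
N² = (9.81/999.0545) × (0.143/79) = 1.7774 × 10⁻⁵ s⁻².
N = √(1.7774 × 10⁻⁵) = 4.2159 × 10⁻³ rad s⁻¹, so T = 2π/N = 1.4904 × 10³ s = 24.840 min ≈ 24.8 min.
A positive N² confirms static stability across the interval.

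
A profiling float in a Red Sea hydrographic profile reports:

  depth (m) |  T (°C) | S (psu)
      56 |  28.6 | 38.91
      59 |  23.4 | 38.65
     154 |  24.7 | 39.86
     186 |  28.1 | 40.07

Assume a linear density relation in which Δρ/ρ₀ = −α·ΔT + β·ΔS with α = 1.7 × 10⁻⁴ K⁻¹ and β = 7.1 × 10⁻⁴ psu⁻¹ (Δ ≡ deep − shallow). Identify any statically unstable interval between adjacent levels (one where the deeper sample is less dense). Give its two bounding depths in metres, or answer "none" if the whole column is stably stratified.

154–186 m

Evaluate Δρ/ρ₀ = −αΔT + βΔS across each adjacent pair:
  56–59 m: −αΔT+βΔS = −(1.7 × 10⁻⁴)(-5.2)+(7.1 × 10⁻⁴)(-0.26) = 7.0 × 10⁻⁴ → stable
  59–154 m: −αΔT+βΔS = −(1.7 × 10⁻⁴)(+1.3)+(7.1 × 10⁻⁴)(+1.21) = 6.4 × 10⁻⁴ → stable
  154–186 m: −αΔT+βΔS = −(1.7 × 10⁻⁴)(+3.4)+(7.1 × 10⁻⁴)(+0.21) = -4.3 × 10⁻⁴ → UNSTABLE
The 154–186 m interval has Δρ < 0: lighter water underlies denser water.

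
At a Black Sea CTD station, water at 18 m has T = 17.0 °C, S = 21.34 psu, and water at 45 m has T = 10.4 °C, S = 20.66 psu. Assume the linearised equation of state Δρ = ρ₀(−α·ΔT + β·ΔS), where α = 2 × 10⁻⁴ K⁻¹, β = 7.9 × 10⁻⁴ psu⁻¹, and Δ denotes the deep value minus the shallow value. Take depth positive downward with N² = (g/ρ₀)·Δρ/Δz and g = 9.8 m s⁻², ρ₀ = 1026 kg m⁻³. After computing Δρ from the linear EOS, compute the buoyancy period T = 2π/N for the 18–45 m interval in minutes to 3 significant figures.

ΔT = -6.6 K, ΔS = -0.68 psu (deep − shallow).
Δρ/ρ₀ = −αΔT + βΔS = 1.32 × 10⁻³ − 5.372 × 10⁻⁴ = 7.828 × 10⁻⁴, so Δρ ≈ 0.8032 kg m⁻³.
N² = (g/ρ₀)·Δρ/Δz = g·(Δρ/ρ₀)/Δz = 9.8 × 7.828 × 10⁻⁴ / 27 = 2.8413 × 10⁻⁴ s⁻².
N = √(2.8413 × 10⁻⁴) = 0.016856 rad s⁻¹ → T = 2π/N = 372.76 s = 6.2127 min ≈ 6.21 min.

6.21 min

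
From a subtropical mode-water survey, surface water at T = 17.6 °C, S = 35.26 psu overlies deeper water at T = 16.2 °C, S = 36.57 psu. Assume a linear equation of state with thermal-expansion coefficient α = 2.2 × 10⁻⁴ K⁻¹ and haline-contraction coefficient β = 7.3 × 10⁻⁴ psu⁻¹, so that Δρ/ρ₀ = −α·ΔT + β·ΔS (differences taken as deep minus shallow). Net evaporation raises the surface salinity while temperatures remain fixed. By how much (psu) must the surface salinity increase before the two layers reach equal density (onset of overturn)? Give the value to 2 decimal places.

1.73 psu

Neutral buoyancy requires −α(T_deep − T_surf) + β(S_deep − S_surf′) = 0.
S_surf′ = S_deep − (α/β)·ΔT = 36.57 − (2.2 × 10⁻⁴/7.3 × 10⁻⁴)·(-1.4) = 36.9919 psu.
Increase required: 36.9919 − 35.26 = 1.7319 psu.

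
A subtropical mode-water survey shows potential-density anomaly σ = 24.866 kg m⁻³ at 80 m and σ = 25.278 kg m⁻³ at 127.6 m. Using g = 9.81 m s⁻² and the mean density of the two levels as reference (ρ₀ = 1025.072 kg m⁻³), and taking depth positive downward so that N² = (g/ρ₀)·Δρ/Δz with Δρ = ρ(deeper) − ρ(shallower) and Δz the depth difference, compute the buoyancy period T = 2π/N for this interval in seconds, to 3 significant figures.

690 s

Δρ = 1025.278 − 1024.866 = 0.412 kg m⁻³ over Δz = 127.6 − 80 = 47.6 m.
N² = (9.81/1025.072) × (0.412/47.6) = 8.2833 × 10⁻⁵ s⁻².
N = √(8.2833 × 10⁻⁵) = 9.1013 × 10⁻³ rad s⁻¹, so T = 2π/N = 690.36 s ≈ 690 s.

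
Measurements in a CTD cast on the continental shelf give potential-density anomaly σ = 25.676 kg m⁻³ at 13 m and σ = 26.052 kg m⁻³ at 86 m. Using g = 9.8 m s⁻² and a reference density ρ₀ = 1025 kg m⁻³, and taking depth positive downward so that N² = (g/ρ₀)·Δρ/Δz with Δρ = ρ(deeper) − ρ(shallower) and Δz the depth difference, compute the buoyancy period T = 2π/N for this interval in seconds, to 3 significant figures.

Δρ = 1026.052 − 1025.676 = 0.376 kg m⁻³ over Δz = 86 − 13 = 73 m.
N² = (9.8/1025) × (0.376/73) = 4.9246 × 10⁻⁵ s⁻².
N = √(4.9246 × 10⁻⁵) = 7.0175 × 10⁻³ rad s⁻¹, so T = 2π/N = 895.36 s ≈ 895 s.

895 s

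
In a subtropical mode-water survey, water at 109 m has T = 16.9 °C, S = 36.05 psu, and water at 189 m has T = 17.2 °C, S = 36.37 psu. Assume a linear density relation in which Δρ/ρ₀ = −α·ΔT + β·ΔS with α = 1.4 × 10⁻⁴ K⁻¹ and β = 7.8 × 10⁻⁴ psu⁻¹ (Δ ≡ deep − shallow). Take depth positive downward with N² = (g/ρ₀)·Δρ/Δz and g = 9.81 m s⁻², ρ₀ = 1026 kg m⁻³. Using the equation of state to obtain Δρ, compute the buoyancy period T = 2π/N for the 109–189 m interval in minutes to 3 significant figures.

20.8 min

ΔT = +0.3 K, ΔS = +0.32 psu (deep − shallow).
Δρ/ρ₀ = −αΔT + βΔS = -4.20 × 10⁻⁵ + 2.496 × 10⁻⁴ = 2.076 × 10⁻⁴, so Δρ ≈ 0.2130 kg m⁻³.
N² = (g/ρ₀)·Δρ/Δz = g·(Δρ/ρ₀)/Δz = 9.81 × 2.076 × 10⁻⁴ / 80 = 2.5457 × 10⁻⁵ s⁻².
N = √(2.5457 × 10⁻⁵) = 5.0455 × 10⁻³ rad s⁻¹ → T = 2π/N = 1.2453 × 10³ s = 20.755 min ≈ 20.8 min.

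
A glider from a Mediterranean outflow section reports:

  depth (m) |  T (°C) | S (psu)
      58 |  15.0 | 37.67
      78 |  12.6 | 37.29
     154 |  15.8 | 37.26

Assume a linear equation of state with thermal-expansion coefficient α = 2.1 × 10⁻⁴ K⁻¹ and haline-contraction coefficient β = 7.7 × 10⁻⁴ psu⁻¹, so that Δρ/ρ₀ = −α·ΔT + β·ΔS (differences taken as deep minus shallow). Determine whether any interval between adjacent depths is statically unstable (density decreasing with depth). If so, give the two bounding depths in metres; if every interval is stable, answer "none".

Evaluate Δρ/ρ₀ = −αΔT + βΔS across each adjacent pair:
  58–78 m: −αΔT+βΔS = −(2.1 × 10⁻⁴)(-2.4)+(7.7 × 10⁻⁴)(-0.38) = 2.1 × 10⁻⁴ → stable
  78–154 m: −αΔT+βΔS = −(2.1 × 10⁻⁴)(+3.2)+(7.7 × 10⁻⁴)(-0.03) = -7.0 × 10⁻⁴ → UNSTABLE
The 78–154 m interval has Δρ < 0: lighter water underlies denser water.

78–154 m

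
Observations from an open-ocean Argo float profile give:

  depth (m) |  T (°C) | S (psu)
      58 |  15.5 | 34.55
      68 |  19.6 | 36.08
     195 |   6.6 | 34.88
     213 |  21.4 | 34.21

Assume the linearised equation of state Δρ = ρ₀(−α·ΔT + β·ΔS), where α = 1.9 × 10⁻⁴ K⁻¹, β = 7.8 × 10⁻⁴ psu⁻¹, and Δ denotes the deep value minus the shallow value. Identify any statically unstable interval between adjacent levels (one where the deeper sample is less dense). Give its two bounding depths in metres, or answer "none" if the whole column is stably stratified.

195–213 m

Evaluate Δρ/ρ₀ = −αΔT + βΔS across each adjacent pair:
  58–68 m: −αΔT+βΔS = −(1.9 × 10⁻⁴)(+4.1)+(7.8 × 10⁻⁴)(+1.53) = 4.1 × 10⁻⁴ → stable
  68–195 m: −αΔT+βΔS = −(1.9 × 10⁻⁴)(-13.0)+(7.8 × 10⁻⁴)(-1.20) = 1.5 × 10⁻³ → stable
  195–213 m: −αΔT+βΔS = −(1.9 × 10⁻⁴)(+14.8)+(7.8 × 10⁻⁴)(-0.67) = -3.3 × 10⁻³ → UNSTABLE
The 195–213 m interval has Δρ < 0: lighter water underlies denser water.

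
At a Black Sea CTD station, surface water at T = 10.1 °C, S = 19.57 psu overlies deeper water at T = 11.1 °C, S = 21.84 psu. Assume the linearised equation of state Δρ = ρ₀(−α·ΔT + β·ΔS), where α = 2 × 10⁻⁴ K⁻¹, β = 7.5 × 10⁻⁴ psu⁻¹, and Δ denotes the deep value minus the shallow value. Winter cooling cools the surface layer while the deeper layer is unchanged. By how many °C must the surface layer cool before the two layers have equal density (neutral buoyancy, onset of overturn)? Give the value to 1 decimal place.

7.5 °C

Neutral buoyancy requires Δρ = 0, i.e. −α(T_deep − T_surf′) + β(S_deep − S_surf) = 0.
T_surf′ = T_deep − (β/α)·ΔS = 11.1 − (7.5 × 10⁻⁴/2 × 10⁻⁴)·(+2.27) = 2.588 °C.
Cooling required: 10.1 − (2.588) = 7.512 °C.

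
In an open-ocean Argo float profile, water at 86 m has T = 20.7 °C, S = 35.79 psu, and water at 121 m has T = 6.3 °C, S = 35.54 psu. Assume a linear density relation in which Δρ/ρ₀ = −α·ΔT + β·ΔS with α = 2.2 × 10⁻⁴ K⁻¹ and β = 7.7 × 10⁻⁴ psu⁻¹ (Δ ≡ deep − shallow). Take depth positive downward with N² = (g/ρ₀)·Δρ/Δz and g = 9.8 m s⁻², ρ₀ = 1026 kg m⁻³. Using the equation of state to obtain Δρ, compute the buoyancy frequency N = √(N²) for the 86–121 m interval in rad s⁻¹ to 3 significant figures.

ΔT = -14.4 K, ΔS = -0.25 psu (deep − shallow).
Δρ/ρ₀ = −αΔT + βΔS = 3.168 × 10⁻³ − 1.925 × 10⁻⁴ = 2.9755 × 10⁻³, so Δρ ≈ 3.053 kg m⁻³.
N² = (g/ρ₀)·Δρ/Δz = g·(Δρ/ρ₀)/Δz = 9.8 × 2.9755 × 10⁻³ / 35 = 8.3314 × 10⁻⁴ s⁻².
N = √(8.3314 × 10⁻⁴) = 0.028864 rad s⁻¹ ≈ 0.0289 rad s⁻¹.

0.0289 rad s⁻¹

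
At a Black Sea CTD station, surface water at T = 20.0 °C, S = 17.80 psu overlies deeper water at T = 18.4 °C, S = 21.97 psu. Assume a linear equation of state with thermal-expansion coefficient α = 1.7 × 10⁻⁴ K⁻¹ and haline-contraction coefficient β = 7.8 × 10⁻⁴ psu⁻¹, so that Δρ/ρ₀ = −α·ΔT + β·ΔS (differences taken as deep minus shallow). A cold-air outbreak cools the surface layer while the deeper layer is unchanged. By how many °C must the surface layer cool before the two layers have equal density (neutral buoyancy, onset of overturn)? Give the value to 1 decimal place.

Neutral buoyancy requires Δρ = 0, i.e. −α(T_deep − T_surf′) + β(S_deep − S_surf) = 0.
T_surf′ = T_deep − (β/α)·ΔS = 18.4 − (7.8 × 10⁻⁴/1.7 × 10⁻⁴)·(+4.17) = -0.733 °C.
Cooling required: 20.0 − (-0.733) = 20.733 °C.

20.7 °C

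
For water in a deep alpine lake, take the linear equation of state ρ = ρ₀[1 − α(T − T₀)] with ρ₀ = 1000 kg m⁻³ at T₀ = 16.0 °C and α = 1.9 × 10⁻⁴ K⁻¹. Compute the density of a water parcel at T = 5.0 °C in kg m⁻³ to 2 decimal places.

T − T₀ = -11.0 K.
Bracket = 1 − α·(-11.0) = 1 + (2.09 × 10⁻³) = 1.0020900.
ρ = 1000 × 1.0020900 = 1002.09 kg m⁻³.

1002.09 kg m⁻³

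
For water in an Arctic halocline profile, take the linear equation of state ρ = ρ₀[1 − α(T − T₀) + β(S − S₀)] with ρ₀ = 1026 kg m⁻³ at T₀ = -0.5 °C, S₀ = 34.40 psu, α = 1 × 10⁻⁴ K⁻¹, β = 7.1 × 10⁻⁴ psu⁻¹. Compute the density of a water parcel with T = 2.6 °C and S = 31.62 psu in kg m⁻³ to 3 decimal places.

1023.657 kg m⁻³

T − T₀ = +3.1 K, S − S₀ = -2.78 psu.
Bracket = 1 − α·(+3.1) + β·(-2.78) = 1 + (-2.2838 × 10⁻³) = 0.9977162.
ρ = 1026 × 0.9977162 = 1023.657 kg m⁻³.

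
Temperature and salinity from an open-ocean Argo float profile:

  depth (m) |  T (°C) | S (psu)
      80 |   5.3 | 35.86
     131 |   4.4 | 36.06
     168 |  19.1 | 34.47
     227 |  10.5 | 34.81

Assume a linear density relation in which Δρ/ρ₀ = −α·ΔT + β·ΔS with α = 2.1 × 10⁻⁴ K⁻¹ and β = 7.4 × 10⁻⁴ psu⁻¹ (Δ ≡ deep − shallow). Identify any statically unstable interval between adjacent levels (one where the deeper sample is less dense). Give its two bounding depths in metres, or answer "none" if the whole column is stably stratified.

131–168 m

Evaluate Δρ/ρ₀ = −αΔT + βΔS across each adjacent pair:
  80–131 m: −αΔT+βΔS = −(2.1 × 10⁻⁴)(-0.9)+(7.4 × 10⁻⁴)(+0.20) = 3.4 × 10⁻⁴ → stable
  131–168 m: −αΔT+βΔS = −(2.1 × 10⁻⁴)(+14.7)+(7.4 × 10⁻⁴)(-1.59) = -4.3 × 10⁻³ → UNSTABLE
  168–227 m: −αΔT+βΔS = −(2.1 × 10⁻⁴)(-8.6)+(7.4 × 10⁻⁴)(+0.34) = 2.1 × 10⁻³ → stable
The 131–168 m interval has Δρ < 0: lighter water underlies denser water.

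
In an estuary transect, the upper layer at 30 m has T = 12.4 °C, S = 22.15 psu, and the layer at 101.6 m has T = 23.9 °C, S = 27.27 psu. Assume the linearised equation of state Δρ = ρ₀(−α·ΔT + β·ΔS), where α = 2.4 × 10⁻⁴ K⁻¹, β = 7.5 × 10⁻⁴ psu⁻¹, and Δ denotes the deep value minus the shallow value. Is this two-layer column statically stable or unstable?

stable

ΔT = 23.9 − 12.4 = +11.5 K and ΔS = 27.27 − 22.15 = +5.12 psu (deep − shallow).
−αΔT = -2.76 × 10⁻³; βΔS = 3.84 × 10⁻³; sum Δρ/ρ₀ = 1.08 × 10⁻³.
Δρ/ρ₀ > 0, so Δρ > 0: deeper water is denser → statically stable.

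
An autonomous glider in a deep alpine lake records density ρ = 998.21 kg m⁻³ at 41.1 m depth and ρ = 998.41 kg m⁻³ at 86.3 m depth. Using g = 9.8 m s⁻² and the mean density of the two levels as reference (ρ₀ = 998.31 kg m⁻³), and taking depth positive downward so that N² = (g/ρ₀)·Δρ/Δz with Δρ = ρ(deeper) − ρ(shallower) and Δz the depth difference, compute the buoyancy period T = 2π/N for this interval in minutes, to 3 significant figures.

Δρ = 998.41 − 998.21 = 0.20 kg m⁻³ over Δz = 86.3 − 41.1 = 45.2 m.
N² = (9.8/998.31) × (0.20/45.2) = 4.3436 × 10⁻⁵ s⁻².
N = √(4.3436 × 10⁻⁵) = 6.5906 × 10⁻³ rad s⁻¹, so T = 2π/N = 953.36 s = 15.889 min ≈ 15.9 min.

15.9 min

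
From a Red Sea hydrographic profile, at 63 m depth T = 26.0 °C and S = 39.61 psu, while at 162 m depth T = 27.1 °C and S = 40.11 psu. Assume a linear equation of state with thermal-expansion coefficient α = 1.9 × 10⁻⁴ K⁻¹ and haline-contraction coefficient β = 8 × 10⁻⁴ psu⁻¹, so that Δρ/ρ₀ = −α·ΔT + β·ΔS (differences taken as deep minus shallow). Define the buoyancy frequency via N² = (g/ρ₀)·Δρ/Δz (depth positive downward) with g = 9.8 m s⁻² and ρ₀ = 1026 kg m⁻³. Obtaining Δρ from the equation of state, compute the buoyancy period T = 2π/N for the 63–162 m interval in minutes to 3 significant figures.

24.1 min

ΔT = +1.1 K, ΔS = +0.50 psu (deep − shallow).
Δρ/ρ₀ = −αΔT + βΔS = -2.09 × 10⁻⁴ + 4.00 × 10⁻⁴ = 1.91 × 10⁻⁴, so Δρ ≈ 0.1960 kg m⁻³.
N² = (g/ρ₀)·Δρ/Δz = g·(Δρ/ρ₀)/Δz = 9.8 × 1.91 × 10⁻⁴ / 99 = 1.8907 × 10⁻⁵ s⁻².
N = √(1.8907 × 10⁻⁵) = 4.3482 × 10⁻³ rad s⁻¹ → T = 2π/N = 1.4450 × 10³ s = 24.083 min ≈ 24.1 min.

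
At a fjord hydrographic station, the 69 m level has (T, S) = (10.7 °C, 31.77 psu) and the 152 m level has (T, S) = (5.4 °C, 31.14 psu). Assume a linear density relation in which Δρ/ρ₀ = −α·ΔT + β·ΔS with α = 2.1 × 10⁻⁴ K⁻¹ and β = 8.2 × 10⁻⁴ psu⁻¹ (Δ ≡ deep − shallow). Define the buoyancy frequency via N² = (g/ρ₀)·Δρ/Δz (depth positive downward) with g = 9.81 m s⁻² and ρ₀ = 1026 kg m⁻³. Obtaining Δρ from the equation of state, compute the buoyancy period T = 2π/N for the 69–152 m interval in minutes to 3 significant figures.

ΔT = -5.3 K, ΔS = -0.63 psu (deep − shallow).
Δρ/ρ₀ = −αΔT + βΔS = 1.113 × 10⁻³ − 5.166 × 10⁻⁴ = 5.964 × 10⁻⁴, so Δρ ≈ 0.6119 kg m⁻³.
N² = (g/ρ₀)·Δρ/Δz = g·(Δρ/ρ₀)/Δz = 9.81 × 5.964 × 10⁻⁴ / 83 = 7.0490 × 10⁻⁵ s⁻².
N = √(7.0490 × 10⁻⁵) = 8.3958 × 10⁻³ rad s⁻¹ → T = 2π/N = 748.37 s = 12.473 min ≈ 12.5 min.

12.5 min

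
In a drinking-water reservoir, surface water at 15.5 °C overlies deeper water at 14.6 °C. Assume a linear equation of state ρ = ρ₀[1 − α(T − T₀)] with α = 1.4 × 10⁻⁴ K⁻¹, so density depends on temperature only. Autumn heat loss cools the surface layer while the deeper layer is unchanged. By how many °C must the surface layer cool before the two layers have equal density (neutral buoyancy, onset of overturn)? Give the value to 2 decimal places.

With temperature the only control, equal density requires T_surf′ = T_deep.
T_surf′ = 14.6 °C.
Cooling required: 15.5 − 14.6 = 0.90 °C.

0.90 °C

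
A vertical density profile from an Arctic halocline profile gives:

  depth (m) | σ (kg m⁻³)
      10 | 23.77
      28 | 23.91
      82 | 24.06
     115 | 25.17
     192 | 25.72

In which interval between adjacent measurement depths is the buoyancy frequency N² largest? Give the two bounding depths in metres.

Compute the density gradient over each adjacent pair:
  10–28 m: Δρ/Δz = 0.14/18 = 7.8 × 10⁻³ kg m⁻⁴
  28–82 m: Δρ/Δz = 0.15/54 = 2.8 × 10⁻³ kg m⁻⁴
  82–115 m: Δρ/Δz = 1.11/33 = 0.034 kg m⁻⁴
  115–192 m: Δρ/Δz = 0.55/77 = 7.1 × 10⁻³ kg m⁻⁴
The largest gradient is in the 82–115 m interval — the pycnocline.

82–115 m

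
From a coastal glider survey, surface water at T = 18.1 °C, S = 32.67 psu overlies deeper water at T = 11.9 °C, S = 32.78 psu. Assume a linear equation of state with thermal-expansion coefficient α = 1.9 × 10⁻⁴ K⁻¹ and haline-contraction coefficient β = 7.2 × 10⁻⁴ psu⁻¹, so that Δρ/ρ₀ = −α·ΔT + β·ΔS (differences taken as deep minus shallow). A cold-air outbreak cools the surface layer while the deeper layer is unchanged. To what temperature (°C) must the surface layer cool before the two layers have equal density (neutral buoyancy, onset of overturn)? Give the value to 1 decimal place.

11.5 °C

Neutral buoyancy requires Δρ = 0, i.e. −α(T_deep − T_surf′) + β(S_deep − S_surf) = 0.
T_surf′ = T_deep − (β/α)·ΔS = 11.9 − (7.2 × 10⁻⁴/1.9 × 10⁻⁴)·(+0.11) = 11.483 °C.
Cooling required: 18.1 − (11.483) = 6.617 °C.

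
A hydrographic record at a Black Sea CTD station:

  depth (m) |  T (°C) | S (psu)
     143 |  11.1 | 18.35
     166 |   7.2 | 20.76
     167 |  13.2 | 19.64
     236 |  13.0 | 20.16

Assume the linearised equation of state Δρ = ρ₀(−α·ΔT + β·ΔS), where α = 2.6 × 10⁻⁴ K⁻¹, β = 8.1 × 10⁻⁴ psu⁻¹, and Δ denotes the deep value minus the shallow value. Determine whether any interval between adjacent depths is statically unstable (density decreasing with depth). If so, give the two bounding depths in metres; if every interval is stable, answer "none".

Evaluate Δρ/ρ₀ = −αΔT + βΔS across each adjacent pair:
  143–166 m: −αΔT+βΔS = −(2.6 × 10⁻⁴)(-3.9)+(8.1 × 10⁻⁴)(+2.41) = 3.0 × 10⁻³ → stable
  166–167 m: −αΔT+βΔS = −(2.6 × 10⁻⁴)(+6.0)+(8.1 × 10⁻⁴)(-1.12) = -2.5 × 10⁻³ → UNSTABLE
  167–236 m: −αΔT+βΔS = −(2.6 × 10⁻⁴)(-0.2)+(8.1 × 10⁻⁴)(+0.52) = 4.7 × 10⁻⁴ → stable
The 166–167 m interval has Δρ < 0: lighter water underlies denser water.

166–167 m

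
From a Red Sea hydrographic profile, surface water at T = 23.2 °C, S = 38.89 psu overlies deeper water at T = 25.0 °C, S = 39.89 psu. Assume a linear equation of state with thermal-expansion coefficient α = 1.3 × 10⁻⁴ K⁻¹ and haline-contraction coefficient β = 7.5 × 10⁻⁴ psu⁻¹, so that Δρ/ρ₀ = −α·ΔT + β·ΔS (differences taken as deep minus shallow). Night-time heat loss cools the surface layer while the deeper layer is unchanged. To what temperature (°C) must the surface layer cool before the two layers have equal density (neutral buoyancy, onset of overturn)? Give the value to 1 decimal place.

Neutral buoyancy requires Δρ = 0, i.e. −α(T_deep − T_surf′) + β(S_deep − S_surf) = 0.
T_surf′ = T_deep − (β/α)·ΔS = 25.0 − (7.5 × 10⁻⁴/1.3 × 10⁻⁴)·(+1.00) = 19.231 °C.
Cooling required: 23.2 − (19.231) = 3.969 °C.

19.2 °C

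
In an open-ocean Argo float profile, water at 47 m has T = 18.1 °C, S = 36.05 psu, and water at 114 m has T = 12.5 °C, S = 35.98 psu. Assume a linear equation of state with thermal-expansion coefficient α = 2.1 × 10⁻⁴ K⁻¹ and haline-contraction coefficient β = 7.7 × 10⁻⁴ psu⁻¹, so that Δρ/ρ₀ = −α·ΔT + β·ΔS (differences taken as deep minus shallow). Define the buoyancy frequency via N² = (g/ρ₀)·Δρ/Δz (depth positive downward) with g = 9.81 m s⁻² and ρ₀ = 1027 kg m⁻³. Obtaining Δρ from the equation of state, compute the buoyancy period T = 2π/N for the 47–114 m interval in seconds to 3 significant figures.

490 s

ΔT = -5.6 K, ΔS = -0.07 psu (deep − shallow).
Δρ/ρ₀ = −αΔT + βΔS = 1.176 × 10⁻³ − 5.39 × 10⁻⁵ = 1.1221 × 10⁻³, so Δρ ≈ 1.152 kg m⁻³.
N² = (g/ρ₀)·Δρ/Δz = g·(Δρ/ρ₀)/Δz = 9.81 × 1.1221 × 10⁻³ / 67 = 1.6430 × 10⁻⁴ s⁻².
N = √(1.6430 × 10⁻⁴) = 0.012818 rad s⁻¹ → T = 2π/N = 490.18 s ≈ 490 s.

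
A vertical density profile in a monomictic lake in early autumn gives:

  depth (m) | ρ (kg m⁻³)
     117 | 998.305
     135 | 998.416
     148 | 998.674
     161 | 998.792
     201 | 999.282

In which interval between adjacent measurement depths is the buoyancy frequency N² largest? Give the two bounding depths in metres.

Compute the density gradient over each adjacent pair:
  117–135 m: Δρ/Δz = 0.111/18 = 6.2 × 10⁻³ kg m⁻⁴
  135–148 m: Δρ/Δz = 0.258/13 = 0.020 kg m⁻⁴
  148–161 m: Δρ/Δz = 0.118/13 = 9.1 × 10⁻³ kg m⁻⁴
  161–201 m: Δρ/Δz = 0.490/40 = 0.012 kg m⁻⁴
The largest gradient is in the 135–148 m interval — the pycnocline.

135–148 m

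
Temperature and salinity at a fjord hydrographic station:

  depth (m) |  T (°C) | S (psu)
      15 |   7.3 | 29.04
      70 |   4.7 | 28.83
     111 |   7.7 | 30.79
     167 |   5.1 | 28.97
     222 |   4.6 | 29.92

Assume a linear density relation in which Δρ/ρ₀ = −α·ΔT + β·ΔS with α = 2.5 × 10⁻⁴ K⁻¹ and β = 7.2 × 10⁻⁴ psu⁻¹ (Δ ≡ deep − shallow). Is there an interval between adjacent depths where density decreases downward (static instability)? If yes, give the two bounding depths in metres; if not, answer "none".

111–167 m

Evaluate Δρ/ρ₀ = −αΔT + βΔS across each adjacent pair:
  15–70 m: −αΔT+βΔS = −(2.5 × 10⁻⁴)(-2.6)+(7.2 × 10⁻⁴)(-0.21) = 5.0 × 10⁻⁴ → stable
  70–111 m: −αΔT+βΔS = −(2.5 × 10⁻⁴)(+3.0)+(7.2 × 10⁻⁴)(+1.96) = 6.6 × 10⁻⁴ → stable
  111–167 m: −αΔT+βΔS = −(2.5 × 10⁻⁴)(-2.6)+(7.2 × 10⁻⁴)(-1.82) = -6.6 × 10⁻⁴ → UNSTABLE
  167–222 m: −αΔT+βΔS = −(2.5 × 10⁻⁴)(-0.5)+(7.2 × 10⁻⁴)(+0.95) = 8.1 × 10⁻⁴ → stable
The 111–167 m interval has Δρ < 0: lighter water underlies denser water.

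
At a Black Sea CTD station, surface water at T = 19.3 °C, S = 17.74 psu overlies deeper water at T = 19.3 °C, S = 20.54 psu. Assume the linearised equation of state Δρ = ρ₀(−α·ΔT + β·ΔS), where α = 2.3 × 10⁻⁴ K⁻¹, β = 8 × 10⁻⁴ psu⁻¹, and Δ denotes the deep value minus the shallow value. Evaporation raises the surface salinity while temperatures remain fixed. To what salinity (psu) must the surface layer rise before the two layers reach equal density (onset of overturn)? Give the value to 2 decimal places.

20.54 psu

Neutral buoyancy requires −α(T_deep − T_surf) + β(S_deep − S_surf′) = 0.
S_surf′ = S_deep − (α/β)·ΔT = 20.54 − (2.3 × 10⁻⁴/8 × 10⁻⁴)·(+0.0) = 20.5400 psu.
Increase required: 20.5400 − 17.74 = 2.8000 psu.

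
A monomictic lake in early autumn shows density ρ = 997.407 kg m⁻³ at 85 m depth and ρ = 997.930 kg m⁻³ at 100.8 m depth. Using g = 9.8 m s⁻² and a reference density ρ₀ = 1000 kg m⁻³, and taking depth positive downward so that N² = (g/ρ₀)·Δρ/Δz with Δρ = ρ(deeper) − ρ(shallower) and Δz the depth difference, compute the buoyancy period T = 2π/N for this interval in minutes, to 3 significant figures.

5.81 min

Δρ = 997.930 − 997.407 = 0.523 kg m⁻³ over Δz = 100.8 − 85 = 15.8 m.
N² = (9.8/1000) × (0.523/15.8) = 3.2439 × 10⁻⁴ s⁻².
N = √(3.2439 × 10⁻⁴) = 0.018011 rad s⁻¹, so T = 2π/N = 348.85 s = 5.8142 min ≈ 5.81 min.
N² > 0, so the interval is statically stable.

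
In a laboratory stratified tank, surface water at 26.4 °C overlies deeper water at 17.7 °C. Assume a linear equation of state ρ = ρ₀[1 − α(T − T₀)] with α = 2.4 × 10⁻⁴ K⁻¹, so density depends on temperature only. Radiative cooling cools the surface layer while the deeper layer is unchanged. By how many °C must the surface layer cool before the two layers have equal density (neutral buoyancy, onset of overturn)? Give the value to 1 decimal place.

8.7 °C

With temperature the only control, equal density requires T_surf′ = T_deep.
T_surf′ = 17.7 °C.
Cooling required: 26.4 − 17.7 = 8.7 °C.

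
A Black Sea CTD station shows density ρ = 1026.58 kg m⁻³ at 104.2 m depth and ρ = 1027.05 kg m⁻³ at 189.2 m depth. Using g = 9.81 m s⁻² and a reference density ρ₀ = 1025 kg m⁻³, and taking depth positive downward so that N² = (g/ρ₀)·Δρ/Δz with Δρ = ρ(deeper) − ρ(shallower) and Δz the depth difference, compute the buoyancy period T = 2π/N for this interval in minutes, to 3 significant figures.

Δρ = 1027.05 − 1026.58 = 0.47 kg m⁻³ over Δz = 189.2 − 104.2 = 85 m.
N² = (9.81/1025) × (0.47/85) = 5.2921 × 10⁻⁵ s⁻².
N = √(5.2921 × 10⁻⁵) = 7.2747 × 10⁻³ rad s⁻¹, so T = 2π/N = 863.70 s = 14.395 min ≈ 14.4 min.

14.4 min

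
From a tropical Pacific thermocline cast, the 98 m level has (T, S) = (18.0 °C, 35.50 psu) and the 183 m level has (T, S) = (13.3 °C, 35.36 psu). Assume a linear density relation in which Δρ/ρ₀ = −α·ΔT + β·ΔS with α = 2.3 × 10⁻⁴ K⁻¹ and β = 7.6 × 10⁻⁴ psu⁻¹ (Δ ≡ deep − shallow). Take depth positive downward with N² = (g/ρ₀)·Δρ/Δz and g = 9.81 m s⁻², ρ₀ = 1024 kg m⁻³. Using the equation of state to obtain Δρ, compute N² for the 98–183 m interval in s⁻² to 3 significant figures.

1.12 × 10⁻⁴ s⁻²

ΔT = -4.7 K, ΔS = -0.14 psu (deep − shallow).
Δρ/ρ₀ = −αΔT + βΔS = 1.081 × 10⁻³ − 1.064 × 10⁻⁴ = 9.746 × 10⁻⁴, so Δρ ≈ 0.9980 kg m⁻³.
N² = (g/ρ₀)·Δρ/Δz = g·(Δρ/ρ₀)/Δz = 9.81 × 9.746 × 10⁻⁴ / 85 = 1.1248 × 10⁻⁴ s⁻² ≈ 1.12 × 10⁻⁴ s⁻².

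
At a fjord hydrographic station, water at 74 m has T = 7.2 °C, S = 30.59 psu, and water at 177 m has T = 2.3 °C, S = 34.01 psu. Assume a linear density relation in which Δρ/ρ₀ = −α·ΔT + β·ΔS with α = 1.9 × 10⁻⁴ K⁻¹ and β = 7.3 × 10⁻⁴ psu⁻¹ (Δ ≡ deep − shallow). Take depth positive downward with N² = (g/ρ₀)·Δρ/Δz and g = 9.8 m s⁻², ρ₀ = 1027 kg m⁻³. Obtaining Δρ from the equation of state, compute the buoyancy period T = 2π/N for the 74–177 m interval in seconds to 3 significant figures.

348 s

ΔT = -4.9 K, ΔS = +3.42 psu (deep − shallow).
Δρ/ρ₀ = −αΔT + βΔS = 9.31 × 10⁻⁴ + 2.4966 × 10⁻³ = 3.4276 × 10⁻³, so Δρ ≈ 3.520 kg m⁻³.
N² = (g/ρ₀)·Δρ/Δz = g·(Δρ/ρ₀)/Δz = 9.8 × 3.4276 × 10⁻³ / 103 = 3.2612 × 10⁻⁴ s⁻².
N = √(3.2612 × 10⁻⁴) = 0.018059 rad s⁻¹ → T = 2π/N = 347.93 s ≈ 348 s.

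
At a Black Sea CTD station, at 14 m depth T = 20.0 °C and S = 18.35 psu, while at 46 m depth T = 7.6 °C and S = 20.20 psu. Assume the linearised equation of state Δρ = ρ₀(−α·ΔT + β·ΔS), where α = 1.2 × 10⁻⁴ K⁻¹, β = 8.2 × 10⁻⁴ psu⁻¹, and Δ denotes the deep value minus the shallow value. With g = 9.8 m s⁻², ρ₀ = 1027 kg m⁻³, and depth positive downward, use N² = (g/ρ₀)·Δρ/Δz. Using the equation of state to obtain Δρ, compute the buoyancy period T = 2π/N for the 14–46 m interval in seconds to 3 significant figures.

207 s

ΔT = -12.4 K, ΔS = +1.85 psu (deep − shallow).
Δρ/ρ₀ = −αΔT + βΔS = 1.488 × 10⁻³ + 1.517 × 10⁻³ = 3.005 × 10⁻³, so Δρ ≈ 3.086 kg m⁻³.
N² = (g/ρ₀)·Δρ/Δz = g·(Δρ/ρ₀)/Δz = 9.8 × 3.005 × 10⁻³ / 32 = 9.2028 × 10⁻⁴ s⁻².
N = √(9.2028 × 10⁻⁴) = 0.030336 rad s⁻¹ → T = 2π/N = 207.12 s ≈ 207 s.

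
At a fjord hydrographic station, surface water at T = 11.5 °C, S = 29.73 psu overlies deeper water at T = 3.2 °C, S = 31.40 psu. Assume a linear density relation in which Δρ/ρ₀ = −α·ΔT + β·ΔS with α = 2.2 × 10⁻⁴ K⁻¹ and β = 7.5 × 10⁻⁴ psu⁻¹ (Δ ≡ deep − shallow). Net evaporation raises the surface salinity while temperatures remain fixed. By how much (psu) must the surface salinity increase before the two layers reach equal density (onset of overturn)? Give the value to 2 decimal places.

4.10 psu

Neutral buoyancy requires −α(T_deep − T_surf) + β(S_deep − S_surf′) = 0.
S_surf′ = S_deep − (α/β)·ΔT = 31.40 − (2.2 × 10⁻⁴/7.5 × 10⁻⁴)·(-8.3) = 33.8347 psu.
Increase required: 33.8347 − 29.73 = 4.1047 psu.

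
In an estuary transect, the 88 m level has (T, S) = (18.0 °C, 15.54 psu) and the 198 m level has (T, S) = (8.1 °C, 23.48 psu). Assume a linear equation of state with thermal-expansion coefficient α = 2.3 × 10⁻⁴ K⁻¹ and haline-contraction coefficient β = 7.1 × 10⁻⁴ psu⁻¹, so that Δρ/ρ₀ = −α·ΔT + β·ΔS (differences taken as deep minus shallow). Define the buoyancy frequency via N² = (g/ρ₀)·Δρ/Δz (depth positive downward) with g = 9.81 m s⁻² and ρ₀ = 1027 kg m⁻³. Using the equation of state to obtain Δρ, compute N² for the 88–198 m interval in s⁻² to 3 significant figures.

7.06 × 10⁻⁴ s⁻²

ΔT = -9.9 K, ΔS = +7.94 psu (deep − shallow).
Δρ/ρ₀ = −αΔT + βΔS = 2.277 × 10⁻³ + 5.6374 × 10⁻³ = 7.9144 × 10⁻³, so Δρ ≈ 8.128 kg m⁻³.
N² = (g/ρ₀)·Δρ/Δz = g·(Δρ/ρ₀)/Δz = 9.81 × 7.9144 × 10⁻³ / 110 = 7.0582 × 10⁻⁴ s⁻² ≈ 7.06 × 10⁻⁴ s⁻².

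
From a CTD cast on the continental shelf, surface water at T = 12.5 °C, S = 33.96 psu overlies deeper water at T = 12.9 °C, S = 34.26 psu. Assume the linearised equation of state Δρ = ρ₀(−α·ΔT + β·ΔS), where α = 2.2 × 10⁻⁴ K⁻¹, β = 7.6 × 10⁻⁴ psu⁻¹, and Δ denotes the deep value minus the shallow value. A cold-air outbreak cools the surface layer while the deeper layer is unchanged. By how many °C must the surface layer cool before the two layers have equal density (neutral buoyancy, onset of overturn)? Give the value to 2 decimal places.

Neutral buoyancy requires Δρ = 0, i.e. −α(T_deep − T_surf′) + β(S_deep − S_surf) = 0.
T_surf′ = T_deep − (β/α)·ΔS = 12.9 − (7.6 × 10⁻⁴/2.2 × 10⁻⁴)·(+0.30) = 11.8636 °C.
Cooling required: 12.5 − (11.8636) = 0.6364 °C.

0.64 °C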